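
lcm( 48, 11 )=528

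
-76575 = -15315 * 5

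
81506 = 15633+65873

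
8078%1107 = 329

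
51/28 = 1 + 23/28 = 1.82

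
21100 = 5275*4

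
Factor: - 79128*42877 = - 3392771256 = - 2^3*3^2*7^1*53^1*157^1*809^1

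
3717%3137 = 580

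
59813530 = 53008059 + 6805471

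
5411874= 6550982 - 1139108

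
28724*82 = 2355368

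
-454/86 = -227/43 = -5.28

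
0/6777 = 0 = 0.00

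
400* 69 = 27600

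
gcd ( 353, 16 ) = 1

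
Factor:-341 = - 11^1*31^1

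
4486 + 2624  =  7110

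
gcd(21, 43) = 1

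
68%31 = 6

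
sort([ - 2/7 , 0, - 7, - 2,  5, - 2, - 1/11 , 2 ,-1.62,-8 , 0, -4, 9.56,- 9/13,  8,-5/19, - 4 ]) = [  -  8,-7, - 4 , - 4, - 2,  -  2 , - 1.62, - 9/13, - 2/7,  -  5/19,- 1/11, 0,0, 2, 5, 8 , 9.56]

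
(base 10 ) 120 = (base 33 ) 3l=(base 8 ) 170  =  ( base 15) 80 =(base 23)55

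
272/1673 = 272/1673 = 0.16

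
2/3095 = 2/3095 = 0.00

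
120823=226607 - 105784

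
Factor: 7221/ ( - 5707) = -3^1 * 13^(- 1) * 29^1 *83^1*439^(- 1)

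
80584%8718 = 2122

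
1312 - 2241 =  - 929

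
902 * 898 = 809996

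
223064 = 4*55766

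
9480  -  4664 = 4816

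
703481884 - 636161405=67320479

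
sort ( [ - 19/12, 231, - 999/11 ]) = [-999/11, - 19/12, 231]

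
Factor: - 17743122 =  - 2^1 *3^2*985729^1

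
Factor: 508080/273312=145/78 = 2^( - 1)*3^( - 1)*5^1 *13^ ( - 1)* 29^1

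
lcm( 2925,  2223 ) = 55575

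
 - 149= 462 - 611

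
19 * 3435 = 65265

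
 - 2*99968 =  - 199936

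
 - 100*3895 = -389500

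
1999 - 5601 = -3602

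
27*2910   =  78570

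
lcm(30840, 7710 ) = 30840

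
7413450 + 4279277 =11692727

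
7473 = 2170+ 5303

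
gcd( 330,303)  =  3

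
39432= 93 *424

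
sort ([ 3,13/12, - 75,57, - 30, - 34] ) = [-75,-34,-30, 13/12, 3, 57]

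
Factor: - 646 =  - 2^1*17^1 * 19^1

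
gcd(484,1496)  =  44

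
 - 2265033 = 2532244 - 4797277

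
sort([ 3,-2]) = [-2,3]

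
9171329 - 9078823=92506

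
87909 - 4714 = 83195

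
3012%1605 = 1407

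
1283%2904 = 1283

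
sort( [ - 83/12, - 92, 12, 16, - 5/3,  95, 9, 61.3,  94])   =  [ - 92, - 83/12,  -  5/3, 9 , 12,16, 61.3, 94, 95]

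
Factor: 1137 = 3^1*379^1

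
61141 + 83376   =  144517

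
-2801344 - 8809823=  - 11611167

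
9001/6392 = 1 + 2609/6392 = 1.41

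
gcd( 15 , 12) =3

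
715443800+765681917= 1481125717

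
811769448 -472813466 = 338955982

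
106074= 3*35358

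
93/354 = 31/118 = 0.26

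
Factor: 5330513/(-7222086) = -2^(-1) * 3^( - 2 ) * 607^( - 1) *661^( - 1 ) * 5330513^1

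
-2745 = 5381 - 8126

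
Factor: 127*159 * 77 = 1554861=3^1 * 7^1*11^1 * 53^1*127^1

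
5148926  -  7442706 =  - 2293780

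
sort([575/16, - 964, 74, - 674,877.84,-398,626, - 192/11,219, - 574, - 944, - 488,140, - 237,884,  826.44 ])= [- 964, - 944, - 674, - 574, - 488, - 398, - 237, - 192/11,575/16,74, 140, 219, 626, 826.44,877.84,  884]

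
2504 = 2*1252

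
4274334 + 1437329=5711663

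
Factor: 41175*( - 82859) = - 3411719325 = - 3^3*5^2*7^2 * 19^1*61^1*89^1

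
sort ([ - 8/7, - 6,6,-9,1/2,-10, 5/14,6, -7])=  [  -  10, - 9, - 7, - 6, - 8/7,5/14,1/2,6, 6] 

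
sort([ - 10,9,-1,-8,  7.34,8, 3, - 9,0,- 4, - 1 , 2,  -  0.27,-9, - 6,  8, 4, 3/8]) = [ - 10, - 9, - 9, - 8, - 6, - 4, - 1, -1, - 0.27,0, 3/8, 2,3,4,7.34,8,8, 9]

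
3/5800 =3/5800= 0.00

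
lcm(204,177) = 12036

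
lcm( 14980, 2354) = 164780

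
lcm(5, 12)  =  60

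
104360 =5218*20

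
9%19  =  9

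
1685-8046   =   - 6361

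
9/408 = 3/136 = 0.02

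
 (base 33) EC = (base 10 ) 474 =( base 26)I6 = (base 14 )25C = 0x1DA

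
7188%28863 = 7188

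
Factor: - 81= - 3^4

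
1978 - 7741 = -5763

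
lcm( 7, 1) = 7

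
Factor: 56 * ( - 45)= -2^3*3^2*5^1 * 7^1=- 2520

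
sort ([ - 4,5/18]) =[ - 4, 5/18] 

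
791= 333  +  458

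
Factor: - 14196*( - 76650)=2^3 * 3^2 * 5^2 * 7^2 * 13^2* 73^1 = 1088123400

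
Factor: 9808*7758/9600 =2^( - 2)*3^1*5^( - 2)*431^1*613^1 = 792609/100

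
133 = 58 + 75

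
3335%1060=155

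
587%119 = 111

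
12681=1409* 9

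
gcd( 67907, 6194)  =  1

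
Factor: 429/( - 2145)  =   - 1/5 = - 5^( - 1 ) 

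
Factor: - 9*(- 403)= 3^2*13^1 * 31^1 = 3627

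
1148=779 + 369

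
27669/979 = 28 + 257/979 = 28.26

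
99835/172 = 580  +  75/172 = 580.44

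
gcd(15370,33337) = 53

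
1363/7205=1363/7205 = 0.19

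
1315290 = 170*7737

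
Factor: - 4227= - 3^1* 1409^1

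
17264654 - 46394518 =  -  29129864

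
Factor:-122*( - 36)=4392 = 2^3*3^2*61^1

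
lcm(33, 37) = 1221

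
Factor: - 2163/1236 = - 2^( - 2 )*7^1 =-  7/4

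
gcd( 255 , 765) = 255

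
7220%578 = 284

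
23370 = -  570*( - 41 )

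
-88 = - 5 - 83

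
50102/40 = 1252 + 11/20 = 1252.55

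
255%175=80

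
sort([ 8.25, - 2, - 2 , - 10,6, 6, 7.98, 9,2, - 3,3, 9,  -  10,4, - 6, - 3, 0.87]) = [ - 10, - 10, - 6,  -  3 , - 3, - 2, - 2, 0.87, 2,3 , 4,  6,6 , 7.98, 8.25, 9,9 ]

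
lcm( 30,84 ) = 420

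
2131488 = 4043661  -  1912173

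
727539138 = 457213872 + 270325266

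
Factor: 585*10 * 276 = 2^3 * 3^3 * 5^2* 13^1 *23^1 = 1614600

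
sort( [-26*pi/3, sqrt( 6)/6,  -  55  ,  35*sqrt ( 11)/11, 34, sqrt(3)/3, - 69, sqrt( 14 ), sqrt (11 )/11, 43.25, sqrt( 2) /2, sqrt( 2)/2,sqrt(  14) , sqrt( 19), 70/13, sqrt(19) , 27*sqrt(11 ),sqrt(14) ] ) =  [ -69, - 55, - 26*pi/3, sqrt ( 11)/11, sqrt ( 6 )/6, sqrt(3 ) /3, sqrt(2 )/2,sqrt(2)/2, sqrt ( 14), sqrt(14), sqrt( 14 ), sqrt( 19), sqrt(19 ), 70/13, 35*sqrt ( 11 )/11, 34, 43.25, 27*sqrt( 11)] 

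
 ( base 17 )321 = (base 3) 1020102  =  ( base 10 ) 902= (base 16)386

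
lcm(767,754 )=44486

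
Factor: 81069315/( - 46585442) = - 2^(-1)*3^1 * 5^1*23^( - 1)*37^( - 1 )*101^ ( - 1)*167^1* 271^( -1)*32363^1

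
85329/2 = 85329/2=42664.50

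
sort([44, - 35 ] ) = [ - 35, 44] 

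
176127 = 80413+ 95714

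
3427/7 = 3427/7 = 489.57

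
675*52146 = 35198550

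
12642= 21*602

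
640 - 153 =487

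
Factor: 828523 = 828523^1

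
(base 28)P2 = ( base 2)1010111110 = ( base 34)km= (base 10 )702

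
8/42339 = 8/42339 = 0.00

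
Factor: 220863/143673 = 887/577= 577^(-1)*887^1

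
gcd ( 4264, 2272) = 8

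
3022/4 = 1511/2 = 755.50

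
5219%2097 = 1025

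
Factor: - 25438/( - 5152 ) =79/16 = 2^( - 4) *79^1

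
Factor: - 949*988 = - 2^2*13^2 *19^1* 73^1 = - 937612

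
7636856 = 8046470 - 409614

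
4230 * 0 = 0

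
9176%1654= 906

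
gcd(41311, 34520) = 1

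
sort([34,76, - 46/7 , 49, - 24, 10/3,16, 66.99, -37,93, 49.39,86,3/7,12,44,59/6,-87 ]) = [ -87  , - 37, - 24, - 46/7, 3/7,10/3,59/6, 12,16,34,44,49, 49.39, 66.99,76,86,93]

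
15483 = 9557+5926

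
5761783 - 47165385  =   - 41403602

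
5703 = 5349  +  354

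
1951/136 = 14+47/136 = 14.35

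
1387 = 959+428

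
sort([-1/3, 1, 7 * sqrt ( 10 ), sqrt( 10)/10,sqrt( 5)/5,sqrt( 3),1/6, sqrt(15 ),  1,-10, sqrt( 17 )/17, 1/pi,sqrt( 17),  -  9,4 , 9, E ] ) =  [-10,  -  9,-1/3,1/6,sqrt( 17) /17  ,  sqrt (10 )/10, 1/pi, sqrt (5)/5, 1, 1 , sqrt ( 3 ), E, sqrt( 15), 4,sqrt( 17), 9,7*sqrt( 10) ]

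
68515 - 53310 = 15205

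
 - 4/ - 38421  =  4/38421 = 0.00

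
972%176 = 92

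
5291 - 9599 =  - 4308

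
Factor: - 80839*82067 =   -  6634214213 = - 11^1*7349^1*82067^1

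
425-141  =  284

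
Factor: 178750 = 2^1*5^4* 11^1*13^1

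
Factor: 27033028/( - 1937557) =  - 2^2*11^1*614387^1*1937557^( -1 ) 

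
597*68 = 40596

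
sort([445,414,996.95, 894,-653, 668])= [- 653, 414,445,668,894, 996.95]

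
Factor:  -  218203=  - 113^1*1931^1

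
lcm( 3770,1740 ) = 22620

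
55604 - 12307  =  43297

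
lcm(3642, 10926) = 10926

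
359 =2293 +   -  1934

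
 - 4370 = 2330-6700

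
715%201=112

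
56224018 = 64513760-8289742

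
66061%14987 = 6113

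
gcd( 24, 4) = 4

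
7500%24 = 12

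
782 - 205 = 577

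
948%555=393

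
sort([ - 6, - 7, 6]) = [ - 7, - 6,6] 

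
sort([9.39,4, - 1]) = [  -  1 , 4,9.39] 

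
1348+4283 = 5631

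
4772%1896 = 980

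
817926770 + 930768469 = 1748695239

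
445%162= 121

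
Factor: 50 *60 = 3000 = 2^3*3^1*5^3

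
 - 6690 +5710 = - 980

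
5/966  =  5/966 = 0.01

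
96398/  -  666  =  - 145 + 86/333 = - 144.74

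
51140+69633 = 120773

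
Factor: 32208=2^4*3^1*11^1 * 61^1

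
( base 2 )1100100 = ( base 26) 3m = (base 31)37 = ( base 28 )3G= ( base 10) 100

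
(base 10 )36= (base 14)28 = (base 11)33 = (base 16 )24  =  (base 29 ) 17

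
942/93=314/31 = 10.13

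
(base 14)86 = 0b1110110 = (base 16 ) 76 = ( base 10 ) 118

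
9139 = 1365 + 7774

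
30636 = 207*148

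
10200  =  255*40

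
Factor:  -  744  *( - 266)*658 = 2^5*3^1*7^2 * 19^1*31^1 * 47^1 =130220832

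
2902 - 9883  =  -6981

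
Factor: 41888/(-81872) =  - 22/43 = - 2^1*11^1*43^( - 1)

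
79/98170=79/98170 = 0.00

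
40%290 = 40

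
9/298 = 9/298 = 0.03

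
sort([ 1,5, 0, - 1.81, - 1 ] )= [ - 1.81,- 1 , 0, 1, 5 ]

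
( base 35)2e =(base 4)1110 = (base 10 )84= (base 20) 44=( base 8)124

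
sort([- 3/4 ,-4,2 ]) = [-4  , - 3/4, 2 ]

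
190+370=560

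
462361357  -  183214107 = 279147250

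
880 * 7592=6680960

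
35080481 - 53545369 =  - 18464888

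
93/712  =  93/712=0.13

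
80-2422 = -2342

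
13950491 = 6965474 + 6985017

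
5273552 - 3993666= 1279886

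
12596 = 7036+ 5560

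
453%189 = 75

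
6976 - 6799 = 177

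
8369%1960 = 529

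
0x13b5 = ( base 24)8i5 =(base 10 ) 5045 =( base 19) DIA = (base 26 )7c1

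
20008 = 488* 41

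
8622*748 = 6449256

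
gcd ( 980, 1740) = 20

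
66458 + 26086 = 92544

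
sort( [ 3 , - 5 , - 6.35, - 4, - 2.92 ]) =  [-6.35, - 5, - 4, - 2.92 , 3]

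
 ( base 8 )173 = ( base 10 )123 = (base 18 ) 6F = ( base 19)69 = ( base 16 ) 7B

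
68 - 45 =23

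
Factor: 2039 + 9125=2^2*2791^1 = 11164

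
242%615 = 242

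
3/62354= 3/62354 = 0.00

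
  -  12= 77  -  89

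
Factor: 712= 2^3*89^1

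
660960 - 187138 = 473822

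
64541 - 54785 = 9756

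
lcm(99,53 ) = 5247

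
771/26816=771/26816=0.03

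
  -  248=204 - 452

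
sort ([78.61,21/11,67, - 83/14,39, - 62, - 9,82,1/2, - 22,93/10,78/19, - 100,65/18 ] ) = [-100, - 62, - 22, - 9,  -  83/14,1/2,  21/11,65/18, 78/19,93/10,39, 67, 78.61,82 ] 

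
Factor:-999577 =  - 199^1*5023^1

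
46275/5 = 9255 = 9255.00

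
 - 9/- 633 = 3/211= 0.01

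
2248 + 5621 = 7869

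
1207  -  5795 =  - 4588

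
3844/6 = 640 + 2/3 = 640.67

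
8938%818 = 758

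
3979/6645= 3979/6645 = 0.60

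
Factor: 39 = 3^1*13^1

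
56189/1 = 56189 = 56189.00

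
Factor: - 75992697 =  - 3^2 * 11^1*767603^1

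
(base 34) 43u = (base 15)1621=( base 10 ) 4756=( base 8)11224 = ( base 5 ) 123011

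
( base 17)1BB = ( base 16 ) 1e7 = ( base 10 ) 487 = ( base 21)124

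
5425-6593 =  - 1168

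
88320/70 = 1261 + 5/7 = 1261.71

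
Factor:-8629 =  - 8629^1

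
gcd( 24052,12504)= 4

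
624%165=129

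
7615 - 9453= - 1838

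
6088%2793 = 502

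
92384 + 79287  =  171671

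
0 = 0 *14455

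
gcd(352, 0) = 352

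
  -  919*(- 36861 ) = 33875259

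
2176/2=1088 = 1088.00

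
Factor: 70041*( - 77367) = - 3^2*17^1*37^2*41^1*631^1  =  - 5418862047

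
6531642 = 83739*78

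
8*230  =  1840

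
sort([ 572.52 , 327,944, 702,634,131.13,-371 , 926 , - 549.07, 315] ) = [ - 549.07, - 371, 131.13,  315,327 , 572.52, 634, 702, 926,944]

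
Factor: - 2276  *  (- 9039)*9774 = 2^3*3^4*23^1*131^1 *181^1*569^1=201078195336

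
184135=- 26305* ( - 7) 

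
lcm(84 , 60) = 420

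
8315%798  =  335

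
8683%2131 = 159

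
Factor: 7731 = 3^2*859^1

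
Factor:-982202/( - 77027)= 2^1 * 13^1*17^( - 1)*23^( - 1)*37^1*197^ ( - 1) * 1021^1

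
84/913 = 84/913 = 0.09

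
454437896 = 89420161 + 365017735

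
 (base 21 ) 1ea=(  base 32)N9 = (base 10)745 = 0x2e9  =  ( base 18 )257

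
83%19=7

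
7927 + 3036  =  10963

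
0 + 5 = 5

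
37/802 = 37/802 = 0.05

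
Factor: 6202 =2^1*7^1*443^1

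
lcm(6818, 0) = 0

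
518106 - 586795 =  - 68689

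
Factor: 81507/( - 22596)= - 2^(  -  2 )*7^(-1 )*101^1 =- 101/28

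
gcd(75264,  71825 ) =1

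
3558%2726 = 832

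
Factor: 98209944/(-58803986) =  - 2^2 *3^2*7^1*17^(  -  2 )*101737^ ( -1)*194861^1 = - 49104972/29401993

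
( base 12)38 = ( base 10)44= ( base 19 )26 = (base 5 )134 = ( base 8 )54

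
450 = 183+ 267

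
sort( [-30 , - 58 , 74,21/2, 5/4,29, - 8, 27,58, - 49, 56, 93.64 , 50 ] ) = [  -  58,-49, - 30, - 8, 5/4,21/2,27,29,50, 56 , 58, 74, 93.64] 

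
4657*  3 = 13971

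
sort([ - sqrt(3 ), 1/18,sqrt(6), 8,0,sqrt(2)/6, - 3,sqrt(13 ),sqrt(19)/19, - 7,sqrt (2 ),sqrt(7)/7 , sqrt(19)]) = [ - 7,-3, - sqrt(3),0,1/18,sqrt( 19)/19 , sqrt(2 ) /6,  sqrt ( 7)/7,sqrt( 2) , sqrt(6),sqrt ( 13 ),sqrt( 19),8]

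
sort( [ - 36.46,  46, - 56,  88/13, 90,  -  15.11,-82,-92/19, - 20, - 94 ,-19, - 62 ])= [-94, - 82,-62, - 56,-36.46,-20, - 19 , - 15.11, - 92/19, 88/13,46, 90] 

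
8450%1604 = 430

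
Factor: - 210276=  - 2^2*3^4*11^1*59^1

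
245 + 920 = 1165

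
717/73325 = 717/73325 = 0.01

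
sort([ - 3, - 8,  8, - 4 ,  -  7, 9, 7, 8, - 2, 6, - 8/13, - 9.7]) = [ - 9.7, - 8, - 7, - 4, - 3,- 2,-8/13, 6, 7,8, 8,9]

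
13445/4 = 13445/4 = 3361.25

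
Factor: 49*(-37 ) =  - 1813 = - 7^2*37^1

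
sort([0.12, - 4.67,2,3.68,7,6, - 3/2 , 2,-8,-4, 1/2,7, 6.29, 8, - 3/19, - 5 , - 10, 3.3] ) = [-10, - 8,- 5,-4.67,- 4, - 3/2, - 3/19, 0.12,1/2, 2, 2,  3.3, 3.68, 6 , 6.29, 7, 7, 8 ] 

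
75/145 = 15/29=0.52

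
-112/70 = - 8/5 = - 1.60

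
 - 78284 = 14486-92770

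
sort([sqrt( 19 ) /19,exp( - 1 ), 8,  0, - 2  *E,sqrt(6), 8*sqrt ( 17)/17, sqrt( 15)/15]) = [ - 2 * E, 0, sqrt( 19)/19 , sqrt( 15)/15,exp(-1 ), 8 * sqrt(17)/17,  sqrt( 6), 8 ]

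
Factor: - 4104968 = - 2^3*7^1* 73303^1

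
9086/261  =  9086/261 = 34.81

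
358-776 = -418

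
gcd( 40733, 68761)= 77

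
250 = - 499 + 749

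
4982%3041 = 1941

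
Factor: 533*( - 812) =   -  2^2*7^1*13^1*29^1*41^1 = - 432796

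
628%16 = 4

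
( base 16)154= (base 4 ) 11110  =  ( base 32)ak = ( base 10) 340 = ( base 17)130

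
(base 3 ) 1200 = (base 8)55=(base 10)45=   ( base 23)1m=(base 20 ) 25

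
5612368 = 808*6946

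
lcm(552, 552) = 552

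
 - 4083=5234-9317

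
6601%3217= 167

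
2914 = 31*94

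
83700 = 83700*1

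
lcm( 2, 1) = 2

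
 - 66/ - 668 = 33/334=0.10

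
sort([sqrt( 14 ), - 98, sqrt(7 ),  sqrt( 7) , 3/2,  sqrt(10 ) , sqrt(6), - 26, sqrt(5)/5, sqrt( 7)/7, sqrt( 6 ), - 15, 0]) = [ - 98, - 26,-15,  0,sqrt(7)/7,sqrt(5) /5, 3/2 , sqrt( 6 ) , sqrt(6 ),sqrt(7 ),sqrt (7 ),sqrt(10 ),sqrt( 14)] 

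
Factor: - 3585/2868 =-2^( - 2)*5^1 = -  5/4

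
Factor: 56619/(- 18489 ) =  - 3^4 * 233^1*6163^(-1 ) = - 18873/6163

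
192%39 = 36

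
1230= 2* 615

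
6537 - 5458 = 1079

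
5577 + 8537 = 14114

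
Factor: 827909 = 523^1*1583^1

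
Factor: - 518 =-2^1*7^1*37^1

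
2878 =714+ 2164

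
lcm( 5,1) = 5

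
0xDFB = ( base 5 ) 103304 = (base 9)4816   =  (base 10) 3579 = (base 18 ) b0f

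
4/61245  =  4/61245 =0.00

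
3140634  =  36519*86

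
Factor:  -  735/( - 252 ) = 35/12 = 2^( - 2 )*3^( - 1)*5^1*7^1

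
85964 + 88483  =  174447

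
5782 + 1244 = 7026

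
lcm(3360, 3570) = 57120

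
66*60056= 3963696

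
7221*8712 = 62909352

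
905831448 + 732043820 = 1637875268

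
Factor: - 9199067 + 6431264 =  - 3^1*922601^1 = - 2767803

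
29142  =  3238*9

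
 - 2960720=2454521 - 5415241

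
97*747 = 72459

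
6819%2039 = 702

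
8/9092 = 2/2273 = 0.00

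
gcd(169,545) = 1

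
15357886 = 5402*2843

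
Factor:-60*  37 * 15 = - 2^2*3^2*5^2 *37^1 = - 33300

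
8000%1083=419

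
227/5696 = 227/5696 = 0.04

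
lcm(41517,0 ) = 0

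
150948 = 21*7188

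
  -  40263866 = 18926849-59190715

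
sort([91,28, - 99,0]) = [-99 , 0, 28,  91 ] 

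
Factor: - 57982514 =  - 2^1* 701^1 * 41357^1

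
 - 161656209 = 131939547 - 293595756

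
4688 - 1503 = 3185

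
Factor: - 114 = - 2^1 * 3^1*19^1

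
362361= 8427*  43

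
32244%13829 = 4586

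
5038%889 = 593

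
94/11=94/11 = 8.55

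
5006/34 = 147 + 4/17 = 147.24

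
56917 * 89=5065613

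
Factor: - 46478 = - 2^1*17^1* 1367^1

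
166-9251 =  - 9085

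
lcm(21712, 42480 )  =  977040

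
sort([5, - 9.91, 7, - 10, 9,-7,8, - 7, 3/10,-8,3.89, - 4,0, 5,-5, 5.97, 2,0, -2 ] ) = [ - 10,-9.91, - 8, - 7, - 7,- 5,-4, -2,  0, 0, 3/10,2,  3.89, 5,5,5.97, 7, 8,9 ]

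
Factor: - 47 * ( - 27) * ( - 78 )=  - 98982= -  2^1*3^4*13^1*47^1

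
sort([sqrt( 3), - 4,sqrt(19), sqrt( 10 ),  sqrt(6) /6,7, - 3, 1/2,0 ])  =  [ - 4, - 3, 0,sqrt (6 )/6,1/2,sqrt( 3),sqrt ( 10),sqrt( 19),7]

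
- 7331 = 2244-9575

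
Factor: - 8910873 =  - 3^2*17^1*139^1*419^1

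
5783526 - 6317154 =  - 533628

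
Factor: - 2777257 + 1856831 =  - 920426 = - 2^1*13^1*35401^1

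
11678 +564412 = 576090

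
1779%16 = 3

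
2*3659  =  7318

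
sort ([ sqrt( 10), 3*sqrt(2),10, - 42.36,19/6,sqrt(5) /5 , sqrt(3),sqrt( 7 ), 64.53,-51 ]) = [ - 51, - 42.36,sqrt( 5) /5, sqrt(3),  sqrt(7 ), sqrt(10 ), 19/6 , 3 * sqrt(2),10,64.53]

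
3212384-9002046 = -5789662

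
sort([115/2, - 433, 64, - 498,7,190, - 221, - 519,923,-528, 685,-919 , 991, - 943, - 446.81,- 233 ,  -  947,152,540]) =[ - 947, -943, - 919, - 528, - 519, - 498 ,-446.81 , - 433, - 233, - 221, 7,115/2,64,152,190,540,685, 923, 991]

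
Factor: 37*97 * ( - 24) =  - 86136 = - 2^3*3^1*37^1* 97^1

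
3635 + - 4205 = - 570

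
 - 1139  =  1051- 2190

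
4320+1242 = 5562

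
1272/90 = 212/15  =  14.13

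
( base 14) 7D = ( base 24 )4F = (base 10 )111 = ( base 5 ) 421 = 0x6f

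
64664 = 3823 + 60841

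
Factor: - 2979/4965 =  - 3/5 = - 3^1*5^( - 1)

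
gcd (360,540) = 180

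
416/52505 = 416/52505 = 0.01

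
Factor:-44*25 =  - 2^2*5^2* 11^1 = - 1100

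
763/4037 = 763/4037=0.19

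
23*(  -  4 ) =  - 92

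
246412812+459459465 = 705872277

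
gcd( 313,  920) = 1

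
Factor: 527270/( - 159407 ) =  - 2^1*5^1*52727^1*159407^( - 1) 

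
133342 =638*209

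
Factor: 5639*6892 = 2^2 * 1723^1*5639^1 = 38863988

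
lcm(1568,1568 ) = 1568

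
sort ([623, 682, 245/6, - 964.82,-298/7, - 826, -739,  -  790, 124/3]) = [ - 964.82,  -  826,- 790, - 739, - 298/7,  245/6,124/3,623 , 682] 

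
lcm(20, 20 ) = 20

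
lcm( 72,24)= 72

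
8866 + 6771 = 15637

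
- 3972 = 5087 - 9059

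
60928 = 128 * 476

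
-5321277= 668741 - 5990018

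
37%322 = 37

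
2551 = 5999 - 3448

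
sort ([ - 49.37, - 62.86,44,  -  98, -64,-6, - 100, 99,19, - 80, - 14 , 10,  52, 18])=[ -100,  -  98, - 80,- 64, - 62.86,  -  49.37, - 14,  -  6, 10, 18, 19,  44,52, 99 ] 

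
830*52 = 43160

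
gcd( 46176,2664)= 888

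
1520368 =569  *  2672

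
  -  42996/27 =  - 14332/9  =  - 1592.44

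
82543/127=649+120/127= 649.94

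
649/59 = 11 =11.00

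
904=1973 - 1069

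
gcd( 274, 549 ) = 1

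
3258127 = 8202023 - 4943896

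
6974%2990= 994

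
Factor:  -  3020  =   - 2^2*5^1*151^1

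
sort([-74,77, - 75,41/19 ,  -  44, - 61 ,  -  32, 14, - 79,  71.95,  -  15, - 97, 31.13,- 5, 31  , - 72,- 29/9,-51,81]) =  [- 97, - 79,-75,- 74, - 72,-61,-51, - 44,-32, - 15,-5,-29/9,41/19, 14, 31 , 31.13,71.95, 77, 81 ] 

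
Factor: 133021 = 7^1* 31^1*613^1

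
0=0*6072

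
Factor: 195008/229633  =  704/829=2^6*11^1*829^(-1 ) 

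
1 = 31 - 30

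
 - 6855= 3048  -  9903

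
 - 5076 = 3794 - 8870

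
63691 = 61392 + 2299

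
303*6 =1818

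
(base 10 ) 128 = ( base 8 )200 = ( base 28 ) 4G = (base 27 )4k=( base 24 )58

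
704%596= 108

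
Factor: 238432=2^5*7451^1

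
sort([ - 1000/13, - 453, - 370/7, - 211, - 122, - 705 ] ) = [ - 705, - 453, - 211,  -  122, - 1000/13,-370/7]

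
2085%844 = 397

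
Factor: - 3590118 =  - 2^1*3^2 *7^1*28493^1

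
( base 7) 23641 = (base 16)180A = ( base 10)6154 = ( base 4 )1200022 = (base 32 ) 60a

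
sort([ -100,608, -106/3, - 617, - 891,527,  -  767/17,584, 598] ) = [- 891,- 617,  -  100, - 767/17 , - 106/3 , 527,584,598,608] 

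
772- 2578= -1806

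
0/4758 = 0 = 0.00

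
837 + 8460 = 9297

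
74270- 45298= 28972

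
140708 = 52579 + 88129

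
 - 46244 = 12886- 59130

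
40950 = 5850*7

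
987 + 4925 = 5912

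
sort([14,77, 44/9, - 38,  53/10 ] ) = [ - 38 , 44/9, 53/10 , 14, 77 ] 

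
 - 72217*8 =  - 577736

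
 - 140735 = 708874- 849609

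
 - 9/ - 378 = 1/42 = 0.02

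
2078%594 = 296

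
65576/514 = 32788/257 = 127.58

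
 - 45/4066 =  - 45/4066 = -0.01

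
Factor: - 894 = - 2^1*3^1* 149^1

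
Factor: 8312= 2^3*1039^1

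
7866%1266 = 270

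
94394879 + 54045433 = 148440312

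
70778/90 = 35389/45 = 786.42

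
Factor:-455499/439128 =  - 2^( - 3)*3^(  -  1 )*11^1*19^(  -  1)*43^1 = -473/456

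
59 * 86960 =5130640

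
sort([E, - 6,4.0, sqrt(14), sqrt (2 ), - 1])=[ - 6,  -  1,sqrt(2),E,sqrt( 14) , 4.0 ] 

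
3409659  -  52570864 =  -  49161205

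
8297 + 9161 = 17458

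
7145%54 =17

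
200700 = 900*223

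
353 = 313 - - 40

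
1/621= 1/621 = 0.00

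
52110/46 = 26055/23 = 1132.83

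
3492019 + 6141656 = 9633675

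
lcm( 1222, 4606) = 59878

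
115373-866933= - 751560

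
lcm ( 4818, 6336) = 462528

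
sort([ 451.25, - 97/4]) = [ - 97/4,451.25] 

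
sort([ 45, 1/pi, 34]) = [1/pi, 34,45]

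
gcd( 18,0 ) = 18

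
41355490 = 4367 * 9470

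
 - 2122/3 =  - 708  +  2/3 = - 707.33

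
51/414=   17/138 = 0.12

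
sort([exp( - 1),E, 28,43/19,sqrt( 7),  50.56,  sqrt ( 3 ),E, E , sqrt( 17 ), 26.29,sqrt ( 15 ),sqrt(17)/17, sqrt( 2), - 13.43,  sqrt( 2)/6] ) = [ -13.43, sqrt(2)/6,sqrt(17)/17, exp (-1 ),sqrt( 2 ),sqrt(3), 43/19,  sqrt ( 7), E, E, E,sqrt(15), sqrt(17 ),26.29, 28,50.56 ]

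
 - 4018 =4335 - 8353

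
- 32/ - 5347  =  32/5347=0.01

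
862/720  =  1 + 71/360 = 1.20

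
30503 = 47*649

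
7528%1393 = 563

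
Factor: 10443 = 3^1*59^2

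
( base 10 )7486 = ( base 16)1D3E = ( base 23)E3B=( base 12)43BA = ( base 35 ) 63v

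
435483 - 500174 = -64691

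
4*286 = 1144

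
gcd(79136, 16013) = 1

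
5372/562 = 2686/281  =  9.56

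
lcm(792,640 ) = 63360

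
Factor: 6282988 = 2^2* 43^1*36529^1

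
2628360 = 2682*980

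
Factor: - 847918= - 2^1 *23^1*18433^1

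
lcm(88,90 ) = 3960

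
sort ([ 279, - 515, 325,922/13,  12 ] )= [-515,12,922/13, 279, 325 ] 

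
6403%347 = 157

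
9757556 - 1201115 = 8556441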